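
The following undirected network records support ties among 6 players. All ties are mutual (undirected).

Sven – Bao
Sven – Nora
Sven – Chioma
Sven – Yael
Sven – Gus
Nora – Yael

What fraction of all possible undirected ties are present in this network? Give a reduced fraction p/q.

There are 6 edges and 6 nodes, so the maximum possible is C(6,2) = 15.
Density = 6/15 = 2/5.

2/5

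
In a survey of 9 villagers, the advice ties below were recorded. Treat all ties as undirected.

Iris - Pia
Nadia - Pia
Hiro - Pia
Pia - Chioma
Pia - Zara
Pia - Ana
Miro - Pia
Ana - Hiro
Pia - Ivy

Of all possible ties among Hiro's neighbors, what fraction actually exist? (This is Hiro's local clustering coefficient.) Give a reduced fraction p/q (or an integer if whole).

1

Hiro's neighbors: Ana and Pia (k = 2).
Possible neighbor pairs: C(2,2) = 1. Edges among them: Ana–Pia → e = 1.
Clustering(Hiro) = 1/1.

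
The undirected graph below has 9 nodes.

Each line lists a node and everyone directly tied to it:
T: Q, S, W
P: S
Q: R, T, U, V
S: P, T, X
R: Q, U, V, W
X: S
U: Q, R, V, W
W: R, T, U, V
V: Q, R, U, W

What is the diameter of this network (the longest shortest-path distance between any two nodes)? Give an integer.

Eccentricity of each node (its greatest distance to any other): P:4, Q:3, R:4, S:3, T:2, U:4, V:4, W:3, X:4.
The maximum eccentricity is 4, realized for instance by the pair P–R via P – S – T – W – R. So the diameter is 4.

4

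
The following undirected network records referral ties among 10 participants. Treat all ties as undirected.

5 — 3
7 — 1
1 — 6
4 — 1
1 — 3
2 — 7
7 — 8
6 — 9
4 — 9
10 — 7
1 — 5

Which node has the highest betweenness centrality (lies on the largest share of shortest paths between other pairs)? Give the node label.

1

Unnormalized betweenness of each node: 1:53/2, 2:0, 3:0, 4:7/2, 5:0, 6:7/2, 7:21, 8:0, 9:1/2, 10:0.
1 has the largest value, 53/2, making it the main broker — the node through which the most shortest paths run.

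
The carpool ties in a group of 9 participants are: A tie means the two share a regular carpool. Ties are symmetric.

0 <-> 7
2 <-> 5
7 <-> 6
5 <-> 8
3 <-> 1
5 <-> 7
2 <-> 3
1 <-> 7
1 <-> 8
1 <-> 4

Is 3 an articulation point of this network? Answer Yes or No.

Even without 3, every remaining node can still reach every other (the residual graph is connected), so 3 is not a cut vertex.

No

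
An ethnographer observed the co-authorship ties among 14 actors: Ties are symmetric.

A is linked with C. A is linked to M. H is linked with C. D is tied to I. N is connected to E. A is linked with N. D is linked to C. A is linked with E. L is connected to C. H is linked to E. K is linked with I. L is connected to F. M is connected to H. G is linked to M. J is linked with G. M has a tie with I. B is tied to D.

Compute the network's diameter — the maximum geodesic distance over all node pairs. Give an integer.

Eccentricity of each node (its greatest distance to any other): A:3, B:5, C:4, D:4, E:4, F:6, G:5, H:3, I:4, J:6, K:5, L:5, M:4, N:4.
The maximum eccentricity is 6, realized for instance by the pair F–J via F – L – C – H – M – G – J. So the diameter is 6.

6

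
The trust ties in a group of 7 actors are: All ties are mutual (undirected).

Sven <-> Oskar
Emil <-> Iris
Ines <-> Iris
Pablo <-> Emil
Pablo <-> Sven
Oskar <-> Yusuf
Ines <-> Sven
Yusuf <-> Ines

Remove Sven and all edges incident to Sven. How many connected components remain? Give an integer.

1

Sven's neighbors (Ines, Oskar, and Pablo) remain reachable from one another through other ties, so the rest of the network stays in one piece.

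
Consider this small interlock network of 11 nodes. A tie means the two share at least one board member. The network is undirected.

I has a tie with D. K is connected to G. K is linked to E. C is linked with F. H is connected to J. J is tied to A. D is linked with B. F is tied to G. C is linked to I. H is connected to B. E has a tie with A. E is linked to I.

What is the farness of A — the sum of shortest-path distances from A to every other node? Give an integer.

Distances from A: B:3, C:3, D:3, E:1, F:4, G:3, H:2, I:2, J:1, K:2.
Sum = 3 + 3 + 3 + 1 + 4 + 3 + 2 + 2 + 1 + 2 = 24.

24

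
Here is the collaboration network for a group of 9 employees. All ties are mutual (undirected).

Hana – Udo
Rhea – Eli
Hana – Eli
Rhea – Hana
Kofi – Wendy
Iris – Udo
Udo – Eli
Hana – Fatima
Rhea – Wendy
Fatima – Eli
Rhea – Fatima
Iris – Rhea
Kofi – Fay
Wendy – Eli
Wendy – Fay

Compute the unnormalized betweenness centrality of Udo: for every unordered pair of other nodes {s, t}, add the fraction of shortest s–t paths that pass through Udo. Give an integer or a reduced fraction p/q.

1

Pairs whose geodesics pass through Udo — Hana–Iris: 1/2; Iris–Eli: 1/2.
All other pairs contribute 0.
Summing the contributions gives betweenness(Udo) = 1.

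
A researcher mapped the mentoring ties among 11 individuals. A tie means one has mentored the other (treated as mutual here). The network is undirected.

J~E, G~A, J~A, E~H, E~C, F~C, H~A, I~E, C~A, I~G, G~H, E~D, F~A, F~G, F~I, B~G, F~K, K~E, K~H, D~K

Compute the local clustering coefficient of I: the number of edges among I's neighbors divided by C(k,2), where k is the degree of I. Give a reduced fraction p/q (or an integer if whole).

1/3

I's neighbors: E, F, and G (k = 3).
Possible neighbor pairs: C(3,2) = 3. Edges among them: F–G → e = 1.
Clustering(I) = 1/3.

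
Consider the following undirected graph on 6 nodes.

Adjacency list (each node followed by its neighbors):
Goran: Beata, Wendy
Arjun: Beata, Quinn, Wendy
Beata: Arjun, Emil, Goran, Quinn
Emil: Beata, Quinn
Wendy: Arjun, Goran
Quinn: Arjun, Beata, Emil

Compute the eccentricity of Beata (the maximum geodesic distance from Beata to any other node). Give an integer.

Distances from Beata: Arjun:1, Emil:1, Goran:1, Quinn:1, Wendy:2.
The largest is 2 (to Wendy), so the eccentricity of Beata is 2.

2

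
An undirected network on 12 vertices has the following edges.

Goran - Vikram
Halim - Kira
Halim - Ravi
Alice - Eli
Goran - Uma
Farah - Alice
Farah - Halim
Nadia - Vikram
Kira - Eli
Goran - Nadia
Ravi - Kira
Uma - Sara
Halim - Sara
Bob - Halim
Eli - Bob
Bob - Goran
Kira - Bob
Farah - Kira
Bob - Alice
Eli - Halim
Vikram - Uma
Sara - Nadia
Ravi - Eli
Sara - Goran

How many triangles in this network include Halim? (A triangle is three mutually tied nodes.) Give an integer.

Halim's neighbors: Bob, Eli, Farah, Kira, Ravi, and Sara.
Neighbor pairs that are themselves tied: Halim–Bob–Eli; Halim–Bob–Kira; Halim–Eli–Kira; Halim–Eli–Ravi; Halim–Farah–Kira; Halim–Kira–Ravi. Each forms one triangle with Halim, for 6 in total.

6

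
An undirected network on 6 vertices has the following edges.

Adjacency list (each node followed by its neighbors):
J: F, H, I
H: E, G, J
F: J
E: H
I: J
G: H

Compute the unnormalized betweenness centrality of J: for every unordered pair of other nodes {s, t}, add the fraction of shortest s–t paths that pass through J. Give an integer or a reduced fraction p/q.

7

Pairs whose geodesics pass through J — E–F: 1; E–I: 1; G–F: 1; G–I: 1; F–I: 1; F–H: 1; I–H: 1.
All other pairs contribute 0.
Summing the contributions gives betweenness(J) = 7.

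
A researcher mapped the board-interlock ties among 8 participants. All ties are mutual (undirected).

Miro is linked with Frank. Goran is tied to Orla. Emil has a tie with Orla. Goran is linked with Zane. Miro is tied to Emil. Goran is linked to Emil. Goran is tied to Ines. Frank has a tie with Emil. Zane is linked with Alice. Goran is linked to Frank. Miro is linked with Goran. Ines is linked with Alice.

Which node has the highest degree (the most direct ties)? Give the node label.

Goran

Degrees — Alice:2, Emil:4, Frank:3, Goran:6, Ines:2, Miro:3, Orla:2, Zane:2.
The maximum is 6, attained only by Goran.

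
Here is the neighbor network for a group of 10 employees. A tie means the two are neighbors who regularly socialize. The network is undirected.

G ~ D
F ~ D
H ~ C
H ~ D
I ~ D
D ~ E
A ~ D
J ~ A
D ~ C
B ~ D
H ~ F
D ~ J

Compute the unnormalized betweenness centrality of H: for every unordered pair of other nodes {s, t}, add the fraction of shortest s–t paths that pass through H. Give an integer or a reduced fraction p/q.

1/2

Pairs whose geodesics pass through H — C–F: 1/2.
All other pairs contribute 0.
Summing the contributions gives betweenness(H) = 1/2.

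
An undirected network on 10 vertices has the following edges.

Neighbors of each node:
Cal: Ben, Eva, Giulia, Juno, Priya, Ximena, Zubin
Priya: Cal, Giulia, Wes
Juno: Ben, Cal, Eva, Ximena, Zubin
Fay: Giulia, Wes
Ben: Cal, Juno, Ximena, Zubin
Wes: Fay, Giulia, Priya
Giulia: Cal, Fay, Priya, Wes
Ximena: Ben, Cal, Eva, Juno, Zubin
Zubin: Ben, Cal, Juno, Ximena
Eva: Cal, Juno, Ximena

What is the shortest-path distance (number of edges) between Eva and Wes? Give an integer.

3

One shortest route is Eva – Cal – Priya – Wes, which uses 3 edges, and at distance 2 from Eva we only reach {Ben, Giulia, Priya, Zubin}, which does not include Wes. So d(Eva,Wes) = 3.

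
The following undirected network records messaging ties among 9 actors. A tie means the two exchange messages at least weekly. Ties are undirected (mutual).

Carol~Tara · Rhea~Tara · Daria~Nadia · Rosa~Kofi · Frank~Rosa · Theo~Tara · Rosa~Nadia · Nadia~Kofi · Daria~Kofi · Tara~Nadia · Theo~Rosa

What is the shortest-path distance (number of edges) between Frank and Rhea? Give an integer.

4

One shortest route is Frank – Rosa – Theo – Tara – Rhea, which uses 4 edges, and at distance 3 from Frank we only reach {Daria, Tara}, which does not include Rhea. So d(Frank,Rhea) = 4.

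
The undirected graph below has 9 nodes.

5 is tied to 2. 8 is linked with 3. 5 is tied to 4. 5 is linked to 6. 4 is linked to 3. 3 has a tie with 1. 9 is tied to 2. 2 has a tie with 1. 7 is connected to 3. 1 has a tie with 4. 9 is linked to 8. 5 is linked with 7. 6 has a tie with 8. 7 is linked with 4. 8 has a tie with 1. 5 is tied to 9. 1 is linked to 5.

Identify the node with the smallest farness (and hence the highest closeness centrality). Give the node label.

Farness (sum of distances to all others) for each node — 1:11, 2:13, 3:12, 4:12, 5:10, 6:14, 7:13, 8:12, 9:13.
The smallest farness is 10, for 5, so 5 has the highest closeness.

5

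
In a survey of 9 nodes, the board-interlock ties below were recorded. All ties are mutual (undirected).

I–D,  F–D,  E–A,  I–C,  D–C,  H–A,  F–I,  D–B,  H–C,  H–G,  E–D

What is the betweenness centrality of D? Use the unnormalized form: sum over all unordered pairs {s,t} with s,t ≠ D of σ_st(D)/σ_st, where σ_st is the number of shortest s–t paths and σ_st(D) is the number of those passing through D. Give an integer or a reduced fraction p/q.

13

Pairs whose geodesics pass through D — F–C: 1/2; F–B: 1; F–A: 1; F–E: 1; F–G: 1/2; F–H: 1/2; C–B: 1; C–E: 1; B–I: 1; B–A: 1; B–E: 1; B–G: 1; B–H: 1; I–A: 1/2 … (+1 more pairs).
All other pairs contribute 0.
Summing the contributions gives betweenness(D) = 13.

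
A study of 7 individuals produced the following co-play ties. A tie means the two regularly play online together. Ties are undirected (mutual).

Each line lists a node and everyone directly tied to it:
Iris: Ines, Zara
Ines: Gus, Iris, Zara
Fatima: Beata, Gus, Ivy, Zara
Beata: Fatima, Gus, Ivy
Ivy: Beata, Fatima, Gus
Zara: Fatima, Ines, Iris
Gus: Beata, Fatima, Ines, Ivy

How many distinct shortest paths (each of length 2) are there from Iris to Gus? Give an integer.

The shortest distance is 2, and the only length-2 path is Iris–Ines–Gus. So there is exactly 1 shortest path.

1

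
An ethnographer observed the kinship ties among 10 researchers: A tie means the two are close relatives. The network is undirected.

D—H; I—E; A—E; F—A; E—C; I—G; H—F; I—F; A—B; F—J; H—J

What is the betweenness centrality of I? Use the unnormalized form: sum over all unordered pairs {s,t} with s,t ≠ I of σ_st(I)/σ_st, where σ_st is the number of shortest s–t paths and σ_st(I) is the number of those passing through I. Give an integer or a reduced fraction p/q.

12

Pairs whose geodesics pass through I — A–G: 2/2; H–C: 1/2; H–G: 1; H–E: 1/2; C–D: 1/2; C–J: 1/2; C–G: 1; C–F: 1/2; D–G: 1; D–E: 1/2; J–G: 1; J–E: 1/2; G–B: 2/2; G–E: 1 … (+2 more pairs).
All other pairs contribute 0.
Summing the contributions gives betweenness(I) = 12.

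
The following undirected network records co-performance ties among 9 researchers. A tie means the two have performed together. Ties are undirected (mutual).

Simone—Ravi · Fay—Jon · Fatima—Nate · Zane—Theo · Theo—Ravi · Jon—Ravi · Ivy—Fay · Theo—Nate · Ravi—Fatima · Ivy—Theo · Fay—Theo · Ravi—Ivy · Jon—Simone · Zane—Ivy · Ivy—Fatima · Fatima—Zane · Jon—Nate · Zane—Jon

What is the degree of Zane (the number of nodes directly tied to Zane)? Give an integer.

Zane is directly tied to Fatima, Ivy, Jon, and Theo. That is 4 neighbors, so the degree of Zane is 4.

4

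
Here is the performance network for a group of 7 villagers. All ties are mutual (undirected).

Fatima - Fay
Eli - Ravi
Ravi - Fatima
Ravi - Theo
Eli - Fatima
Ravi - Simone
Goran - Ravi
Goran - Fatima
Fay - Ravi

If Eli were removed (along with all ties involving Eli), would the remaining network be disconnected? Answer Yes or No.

Even without Eli, every remaining node can still reach every other (the residual graph is connected), so Eli is not a cut vertex.

No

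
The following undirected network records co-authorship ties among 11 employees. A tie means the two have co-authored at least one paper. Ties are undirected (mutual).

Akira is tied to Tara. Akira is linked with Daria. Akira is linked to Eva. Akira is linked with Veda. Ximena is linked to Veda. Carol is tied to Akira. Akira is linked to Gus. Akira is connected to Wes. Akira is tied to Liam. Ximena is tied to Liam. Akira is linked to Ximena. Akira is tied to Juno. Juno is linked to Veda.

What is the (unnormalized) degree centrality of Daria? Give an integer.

Daria is directly tied to Akira. That is 1 neighbor, so the degree of Daria is 1.

1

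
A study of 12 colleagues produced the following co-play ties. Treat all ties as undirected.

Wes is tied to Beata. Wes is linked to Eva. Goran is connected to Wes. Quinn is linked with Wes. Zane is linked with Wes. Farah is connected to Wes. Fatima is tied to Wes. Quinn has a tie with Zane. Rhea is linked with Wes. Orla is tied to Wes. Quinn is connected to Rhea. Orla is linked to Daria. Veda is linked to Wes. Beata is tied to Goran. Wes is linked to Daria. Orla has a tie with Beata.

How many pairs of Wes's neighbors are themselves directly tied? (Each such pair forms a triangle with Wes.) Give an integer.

5

Wes's neighbors: Beata, Daria, Eva, Farah, Fatima, Goran, Orla, Quinn, Rhea, Veda, and Zane.
Neighbor pairs that are themselves tied: Wes–Beata–Goran; Wes–Beata–Orla; Wes–Daria–Orla; Wes–Quinn–Rhea; Wes–Quinn–Zane. Each forms one triangle with Wes, for 5 in total.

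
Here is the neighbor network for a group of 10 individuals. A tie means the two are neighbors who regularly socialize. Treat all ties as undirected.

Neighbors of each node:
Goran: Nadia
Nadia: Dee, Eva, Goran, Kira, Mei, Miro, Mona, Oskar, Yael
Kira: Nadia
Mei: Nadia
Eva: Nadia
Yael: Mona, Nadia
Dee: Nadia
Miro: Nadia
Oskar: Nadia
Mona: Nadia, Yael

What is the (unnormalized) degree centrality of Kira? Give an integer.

Kira is directly tied to Nadia. That is 1 neighbor, so the degree of Kira is 1.

1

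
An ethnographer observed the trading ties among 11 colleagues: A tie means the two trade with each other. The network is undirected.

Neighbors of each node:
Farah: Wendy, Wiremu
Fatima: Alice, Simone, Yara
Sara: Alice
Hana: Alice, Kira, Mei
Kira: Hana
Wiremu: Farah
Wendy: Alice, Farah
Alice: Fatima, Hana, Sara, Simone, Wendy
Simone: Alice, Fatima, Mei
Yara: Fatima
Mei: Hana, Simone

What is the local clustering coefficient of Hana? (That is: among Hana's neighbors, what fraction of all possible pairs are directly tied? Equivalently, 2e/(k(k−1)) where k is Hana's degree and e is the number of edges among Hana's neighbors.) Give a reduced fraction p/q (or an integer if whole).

Hana's neighbors: Alice, Kira, and Mei (k = 3).
Possible neighbor pairs: C(3,2) = 3. Edges among them: none → e = 0.
Clustering(Hana) = 0/3 = 0.

0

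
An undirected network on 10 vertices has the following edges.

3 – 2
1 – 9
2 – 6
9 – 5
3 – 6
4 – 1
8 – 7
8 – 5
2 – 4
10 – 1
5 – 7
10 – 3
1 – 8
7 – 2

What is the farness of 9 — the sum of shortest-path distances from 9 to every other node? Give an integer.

Distances from 9: 1:1, 2:3, 3:3, 4:2, 5:1, 6:4, 7:2, 8:2, 10:2.
Sum = 1 + 3 + 3 + 2 + 1 + 4 + 2 + 2 + 2 = 20.

20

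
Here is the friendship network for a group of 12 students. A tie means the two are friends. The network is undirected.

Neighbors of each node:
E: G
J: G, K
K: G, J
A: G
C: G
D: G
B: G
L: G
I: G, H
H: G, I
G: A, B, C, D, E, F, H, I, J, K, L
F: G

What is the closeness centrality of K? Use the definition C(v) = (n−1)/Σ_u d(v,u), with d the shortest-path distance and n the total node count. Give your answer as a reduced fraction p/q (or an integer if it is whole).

11/20

Distances from K: A:2, B:2, C:2, D:2, E:2, F:2, G:1, H:2, I:2, J:1, L:2. Sum = 20.
n = 12, so closeness = 11/20.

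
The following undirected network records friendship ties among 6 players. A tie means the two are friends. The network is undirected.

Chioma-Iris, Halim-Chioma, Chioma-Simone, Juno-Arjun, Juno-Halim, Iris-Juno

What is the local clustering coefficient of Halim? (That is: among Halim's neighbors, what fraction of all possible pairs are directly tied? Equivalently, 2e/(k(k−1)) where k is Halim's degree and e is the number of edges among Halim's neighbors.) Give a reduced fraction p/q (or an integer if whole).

0

Halim's neighbors: Chioma and Juno (k = 2).
Possible neighbor pairs: C(2,2) = 1. Edges among them: none → e = 0.
Clustering(Halim) = 0/1.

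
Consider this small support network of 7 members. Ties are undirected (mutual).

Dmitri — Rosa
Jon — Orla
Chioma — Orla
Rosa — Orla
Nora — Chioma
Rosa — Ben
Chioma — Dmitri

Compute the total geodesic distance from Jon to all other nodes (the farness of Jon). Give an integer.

Distances from Jon: Ben:3, Chioma:2, Dmitri:3, Nora:3, Orla:1, Rosa:2.
Sum = 3 + 2 + 3 + 3 + 1 + 2 = 14.

14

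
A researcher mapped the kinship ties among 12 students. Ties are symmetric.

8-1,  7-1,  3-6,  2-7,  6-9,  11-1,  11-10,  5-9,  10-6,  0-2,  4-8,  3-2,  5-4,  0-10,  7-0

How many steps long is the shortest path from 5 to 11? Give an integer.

4

One shortest route is 5 – 4 – 8 – 1 – 11, which uses 4 edges, and at distance 3 from 5 we only reach {1, 3, 10}, which does not include 11. So d(5,11) = 4.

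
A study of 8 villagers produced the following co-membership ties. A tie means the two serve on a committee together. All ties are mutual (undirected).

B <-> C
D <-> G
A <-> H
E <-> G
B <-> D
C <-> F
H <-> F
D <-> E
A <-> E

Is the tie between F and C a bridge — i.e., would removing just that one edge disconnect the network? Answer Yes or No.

No

Even without that edge, F still reaches C via F – H – A – E – D – B – C, so the network stays connected. Not a bridge.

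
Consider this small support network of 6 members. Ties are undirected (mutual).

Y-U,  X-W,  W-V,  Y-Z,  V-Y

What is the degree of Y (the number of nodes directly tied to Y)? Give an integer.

3

Y is directly tied to U, V, and Z. That is 3 neighbors, so the degree of Y is 3.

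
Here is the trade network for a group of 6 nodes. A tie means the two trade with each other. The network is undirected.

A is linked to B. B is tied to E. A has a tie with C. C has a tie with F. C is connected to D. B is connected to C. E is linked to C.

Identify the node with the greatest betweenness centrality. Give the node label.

C

Unnormalized betweenness of each node: A:0, B:1/2, C:15/2, D:0, E:0, F:0.
C has the largest value, 15/2, making it the main broker — the node through which the most shortest paths run.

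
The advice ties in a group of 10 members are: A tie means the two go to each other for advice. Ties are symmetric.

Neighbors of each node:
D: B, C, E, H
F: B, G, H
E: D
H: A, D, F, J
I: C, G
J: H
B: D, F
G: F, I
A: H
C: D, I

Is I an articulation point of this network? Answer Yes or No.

No

Even without I, every remaining node can still reach every other (the residual graph is connected), so I is not a cut vertex.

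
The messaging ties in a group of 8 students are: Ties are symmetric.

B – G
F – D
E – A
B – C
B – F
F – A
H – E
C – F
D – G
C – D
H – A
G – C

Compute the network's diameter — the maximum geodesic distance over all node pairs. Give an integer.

Eccentricity of each node (its greatest distance to any other): A:3, B:3, C:3, D:3, E:4, F:2, G:4, H:4.
The maximum eccentricity is 4, realized for instance by the pair H–G via H – A – F – C – G. So the diameter is 4.

4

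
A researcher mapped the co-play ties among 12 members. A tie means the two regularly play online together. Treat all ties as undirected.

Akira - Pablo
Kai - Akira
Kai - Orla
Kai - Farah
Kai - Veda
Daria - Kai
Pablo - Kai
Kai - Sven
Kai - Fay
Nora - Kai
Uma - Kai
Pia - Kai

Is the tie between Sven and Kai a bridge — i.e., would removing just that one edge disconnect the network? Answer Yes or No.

Without the Sven–Kai edge there is no alternate route between Sven and Kai, so the network disconnects. It is a bridge.

Yes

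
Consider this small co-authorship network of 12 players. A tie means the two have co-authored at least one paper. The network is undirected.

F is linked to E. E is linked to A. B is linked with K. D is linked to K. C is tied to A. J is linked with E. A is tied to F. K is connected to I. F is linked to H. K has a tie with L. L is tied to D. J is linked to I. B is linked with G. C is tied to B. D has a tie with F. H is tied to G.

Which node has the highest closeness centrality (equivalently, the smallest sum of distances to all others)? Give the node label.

Farness (sum of distances to all others) for each node — A:23, B:22, C:25, D:22, E:23, F:20, G:27, H:26, I:26, J:27, K:21, L:26.
The smallest farness is 20, for F, so F has the highest closeness.

F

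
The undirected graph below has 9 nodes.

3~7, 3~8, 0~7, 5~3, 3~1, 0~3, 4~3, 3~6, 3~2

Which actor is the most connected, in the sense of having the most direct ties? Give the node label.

Degrees — 0:2, 1:1, 2:1, 3:8, 4:1, 5:1, 6:1, 7:2, 8:1.
The maximum is 8, attained only by 3.

3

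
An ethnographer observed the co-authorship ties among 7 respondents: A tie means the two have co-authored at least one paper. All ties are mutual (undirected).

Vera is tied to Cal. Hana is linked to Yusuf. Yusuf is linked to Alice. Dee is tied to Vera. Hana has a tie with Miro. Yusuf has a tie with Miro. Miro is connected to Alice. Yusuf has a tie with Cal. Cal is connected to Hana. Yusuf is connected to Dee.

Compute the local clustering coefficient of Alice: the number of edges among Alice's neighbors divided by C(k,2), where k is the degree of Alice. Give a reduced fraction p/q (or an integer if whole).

1

Alice's neighbors: Miro and Yusuf (k = 2).
Possible neighbor pairs: C(2,2) = 1. Edges among them: Miro–Yusuf → e = 1.
Clustering(Alice) = 1/1.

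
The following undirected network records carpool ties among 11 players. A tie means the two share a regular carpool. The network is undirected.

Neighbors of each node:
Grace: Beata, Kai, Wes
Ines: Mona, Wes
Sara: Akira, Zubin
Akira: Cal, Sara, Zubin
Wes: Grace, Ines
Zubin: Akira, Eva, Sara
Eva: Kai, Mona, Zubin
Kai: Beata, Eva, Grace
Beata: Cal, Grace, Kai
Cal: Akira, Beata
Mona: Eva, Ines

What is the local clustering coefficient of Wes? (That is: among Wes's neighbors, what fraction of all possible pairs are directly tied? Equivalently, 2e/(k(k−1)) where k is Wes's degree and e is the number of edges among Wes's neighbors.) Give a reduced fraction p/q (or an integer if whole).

Wes's neighbors: Grace and Ines (k = 2).
Possible neighbor pairs: C(2,2) = 1. Edges among them: none → e = 0.
Clustering(Wes) = 0/1.

0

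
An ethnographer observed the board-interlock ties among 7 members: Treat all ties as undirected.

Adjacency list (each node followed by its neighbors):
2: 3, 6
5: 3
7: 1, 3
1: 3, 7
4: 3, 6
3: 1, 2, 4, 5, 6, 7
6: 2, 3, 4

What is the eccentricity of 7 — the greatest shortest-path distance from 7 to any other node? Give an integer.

Distances from 7: 1:1, 2:2, 3:1, 4:2, 5:2, 6:2.
The largest is 2 (to 5, 2, 6, and 4), so the eccentricity of 7 is 2.

2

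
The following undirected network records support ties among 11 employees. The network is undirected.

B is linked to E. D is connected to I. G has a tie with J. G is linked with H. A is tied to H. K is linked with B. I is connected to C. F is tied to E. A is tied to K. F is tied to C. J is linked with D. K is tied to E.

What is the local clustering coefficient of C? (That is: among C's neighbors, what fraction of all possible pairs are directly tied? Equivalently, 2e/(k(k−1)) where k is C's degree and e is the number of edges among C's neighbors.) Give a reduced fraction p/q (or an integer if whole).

0

C's neighbors: F and I (k = 2).
Possible neighbor pairs: C(2,2) = 1. Edges among them: none → e = 0.
Clustering(C) = 0/1.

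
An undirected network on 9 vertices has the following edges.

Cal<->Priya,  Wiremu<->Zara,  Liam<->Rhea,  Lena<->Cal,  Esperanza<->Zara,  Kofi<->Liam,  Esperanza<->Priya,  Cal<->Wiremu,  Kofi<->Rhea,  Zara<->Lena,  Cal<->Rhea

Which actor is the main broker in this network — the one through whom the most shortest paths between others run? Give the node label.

Unnormalized betweenness of each node: Cal:35/2, Esperanza:1, Kofi:0, Lena:2, Liam:0, Priya:4, Rhea:12, Wiremu:2, Zara:5/2.
Cal has the largest value, 35/2, making it the main broker — the node through which the most shortest paths run.

Cal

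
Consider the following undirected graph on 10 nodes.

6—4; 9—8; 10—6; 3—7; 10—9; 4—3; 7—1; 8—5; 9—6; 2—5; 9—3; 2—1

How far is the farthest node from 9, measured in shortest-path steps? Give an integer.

Distances from 9: 1:3, 2:3, 3:1, 4:2, 5:2, 6:1, 7:2, 8:1, 10:1.
The largest is 3 (to 2 and 1), so the eccentricity of 9 is 3.

3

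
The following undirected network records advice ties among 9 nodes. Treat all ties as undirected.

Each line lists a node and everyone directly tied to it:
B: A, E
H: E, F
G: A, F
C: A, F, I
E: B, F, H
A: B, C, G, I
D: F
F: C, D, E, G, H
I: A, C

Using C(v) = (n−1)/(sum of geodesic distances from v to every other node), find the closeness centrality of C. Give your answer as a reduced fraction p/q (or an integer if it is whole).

8/13

Distances from C: A:1, B:2, D:2, E:2, F:1, G:2, H:2, I:1. Sum = 13.
n = 9, so closeness = 8/13.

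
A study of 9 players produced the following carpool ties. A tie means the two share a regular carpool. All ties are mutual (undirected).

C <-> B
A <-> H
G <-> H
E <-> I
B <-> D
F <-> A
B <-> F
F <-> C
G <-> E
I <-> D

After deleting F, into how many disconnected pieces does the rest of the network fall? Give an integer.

F's neighbors (A, B, and C) remain reachable from one another through other ties, so the rest of the network stays in one piece.

1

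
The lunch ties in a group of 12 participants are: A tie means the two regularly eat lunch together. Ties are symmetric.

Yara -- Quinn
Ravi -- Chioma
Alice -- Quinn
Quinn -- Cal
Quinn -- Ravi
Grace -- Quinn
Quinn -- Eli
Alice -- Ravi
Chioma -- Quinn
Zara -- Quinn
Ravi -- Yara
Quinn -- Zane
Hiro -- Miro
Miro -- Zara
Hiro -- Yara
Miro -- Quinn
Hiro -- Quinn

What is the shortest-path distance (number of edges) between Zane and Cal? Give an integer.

One shortest route is Zane – Quinn – Cal, which uses 2 edges, and Zane and Cal are not directly tied, so nothing shorter exists. So d(Zane,Cal) = 2.

2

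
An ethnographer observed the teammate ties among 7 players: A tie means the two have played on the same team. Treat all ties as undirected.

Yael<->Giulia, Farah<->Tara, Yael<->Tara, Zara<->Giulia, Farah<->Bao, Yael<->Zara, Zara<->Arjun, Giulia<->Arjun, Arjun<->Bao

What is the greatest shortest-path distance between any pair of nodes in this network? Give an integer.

3

Eccentricity of each node (its greatest distance to any other): Arjun:3, Bao:3, Farah:3, Giulia:3, Tara:3, Yael:3, Zara:3.
The maximum eccentricity is 3, realized for instance by the pair Giulia–Farah via Giulia – Yael – Tara – Farah. So the diameter is 3.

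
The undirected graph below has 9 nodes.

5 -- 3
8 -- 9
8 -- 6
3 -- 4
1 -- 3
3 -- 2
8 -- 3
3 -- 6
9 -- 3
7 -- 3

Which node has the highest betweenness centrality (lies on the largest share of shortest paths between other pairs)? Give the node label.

3

Unnormalized betweenness of each node: 1:0, 2:0, 3:51/2, 4:0, 5:0, 6:0, 7:0, 8:1/2, 9:0.
3 has the largest value, 51/2, making it the main broker — the node through which the most shortest paths run.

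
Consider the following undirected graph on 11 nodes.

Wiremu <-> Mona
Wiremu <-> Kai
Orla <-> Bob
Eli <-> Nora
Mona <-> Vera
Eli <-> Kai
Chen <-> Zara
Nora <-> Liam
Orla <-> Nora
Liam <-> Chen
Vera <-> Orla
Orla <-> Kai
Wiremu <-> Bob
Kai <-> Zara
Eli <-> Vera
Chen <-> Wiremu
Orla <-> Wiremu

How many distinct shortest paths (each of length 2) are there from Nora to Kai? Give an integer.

2

The shortest distance is 2. The length-2 paths are: Nora–Orla–Kai; Nora–Eli–Kai.
That gives 2 distinct shortest paths.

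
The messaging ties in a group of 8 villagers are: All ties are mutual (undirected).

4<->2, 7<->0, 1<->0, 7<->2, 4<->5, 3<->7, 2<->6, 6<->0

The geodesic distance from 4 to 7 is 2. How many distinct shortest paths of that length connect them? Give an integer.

The shortest distance is 2, and the only length-2 path is 4–2–7. So there is exactly 1 shortest path.

1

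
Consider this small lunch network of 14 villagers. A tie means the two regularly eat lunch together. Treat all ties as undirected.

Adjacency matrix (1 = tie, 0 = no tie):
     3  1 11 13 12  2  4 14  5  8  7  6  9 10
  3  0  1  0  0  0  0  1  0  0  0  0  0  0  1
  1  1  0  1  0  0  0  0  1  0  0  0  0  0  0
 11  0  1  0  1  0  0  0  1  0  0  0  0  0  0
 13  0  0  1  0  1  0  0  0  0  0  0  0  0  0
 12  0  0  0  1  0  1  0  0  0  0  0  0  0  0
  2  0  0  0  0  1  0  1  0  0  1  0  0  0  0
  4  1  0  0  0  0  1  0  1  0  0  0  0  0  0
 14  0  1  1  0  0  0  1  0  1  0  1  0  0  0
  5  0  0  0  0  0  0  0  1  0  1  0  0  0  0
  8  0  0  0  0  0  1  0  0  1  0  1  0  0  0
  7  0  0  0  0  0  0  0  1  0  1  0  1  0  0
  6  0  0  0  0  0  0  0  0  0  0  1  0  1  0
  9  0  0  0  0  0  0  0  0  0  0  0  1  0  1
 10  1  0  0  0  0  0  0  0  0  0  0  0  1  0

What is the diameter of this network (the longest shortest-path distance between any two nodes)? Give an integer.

5

Eccentricity of each node (its greatest distance to any other): 1:3, 2:4, 3:3, 4:3, 5:4, 6:4, 7:3, 8:4, 9:5, 10:4, 11:4, 12:5, 13:5, 14:3.
The maximum eccentricity is 5, realized for instance by the pair 13–9 via 13 – 11 – 14 – 7 – 6 – 9. So the diameter is 5.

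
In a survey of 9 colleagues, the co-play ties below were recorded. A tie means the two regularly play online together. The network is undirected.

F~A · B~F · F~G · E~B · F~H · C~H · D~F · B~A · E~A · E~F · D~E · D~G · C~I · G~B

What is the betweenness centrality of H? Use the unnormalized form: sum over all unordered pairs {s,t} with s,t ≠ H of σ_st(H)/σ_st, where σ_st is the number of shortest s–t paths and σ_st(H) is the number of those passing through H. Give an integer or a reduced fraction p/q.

12

Pairs whose geodesics pass through H — I–G: 1; I–A: 1; I–D: 1; I–F: 1; I–E: 1; I–B: 1; C–G: 1; C–A: 1; C–D: 1; C–F: 1; C–E: 1; C–B: 1.
All other pairs contribute 0.
Summing the contributions gives betweenness(H) = 12.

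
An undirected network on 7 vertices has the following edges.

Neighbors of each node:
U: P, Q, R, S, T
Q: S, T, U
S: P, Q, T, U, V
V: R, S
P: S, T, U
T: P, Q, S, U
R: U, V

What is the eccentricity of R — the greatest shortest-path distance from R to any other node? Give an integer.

Distances from R: P:2, Q:2, S:2, T:2, U:1, V:1.
The largest is 2 (to T, Q, P, and S), so the eccentricity of R is 2.

2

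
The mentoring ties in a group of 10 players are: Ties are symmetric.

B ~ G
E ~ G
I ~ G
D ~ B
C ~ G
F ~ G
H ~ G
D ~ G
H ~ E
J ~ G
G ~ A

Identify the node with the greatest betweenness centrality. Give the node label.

G

Unnormalized betweenness of each node: A:0, B:0, C:0, D:0, E:0, F:0, G:34, H:0, I:0, J:0.
G has the largest value, 34, making it the main broker — the node through which the most shortest paths run.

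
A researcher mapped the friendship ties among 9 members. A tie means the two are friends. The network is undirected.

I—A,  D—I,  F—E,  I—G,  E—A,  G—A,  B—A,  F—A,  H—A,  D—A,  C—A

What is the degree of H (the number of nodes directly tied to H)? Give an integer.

1

H is directly tied to A. That is 1 neighbor, so the degree of H is 1.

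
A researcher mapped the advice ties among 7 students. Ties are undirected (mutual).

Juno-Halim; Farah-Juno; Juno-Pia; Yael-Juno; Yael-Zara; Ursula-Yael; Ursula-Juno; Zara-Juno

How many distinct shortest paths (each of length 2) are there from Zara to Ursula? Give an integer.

The shortest distance is 2. The length-2 paths are: Zara–Juno–Ursula; Zara–Yael–Ursula.
That gives 2 distinct shortest paths.

2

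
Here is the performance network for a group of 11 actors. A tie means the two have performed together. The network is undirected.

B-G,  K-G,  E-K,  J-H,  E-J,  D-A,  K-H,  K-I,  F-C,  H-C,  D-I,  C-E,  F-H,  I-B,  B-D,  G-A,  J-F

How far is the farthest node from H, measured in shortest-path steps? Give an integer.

3

Distances from H: A:3, B:3, C:1, D:3, E:2, F:1, G:2, I:2, J:1, K:1.
The largest is 3 (to B, D, and A), so the eccentricity of H is 3.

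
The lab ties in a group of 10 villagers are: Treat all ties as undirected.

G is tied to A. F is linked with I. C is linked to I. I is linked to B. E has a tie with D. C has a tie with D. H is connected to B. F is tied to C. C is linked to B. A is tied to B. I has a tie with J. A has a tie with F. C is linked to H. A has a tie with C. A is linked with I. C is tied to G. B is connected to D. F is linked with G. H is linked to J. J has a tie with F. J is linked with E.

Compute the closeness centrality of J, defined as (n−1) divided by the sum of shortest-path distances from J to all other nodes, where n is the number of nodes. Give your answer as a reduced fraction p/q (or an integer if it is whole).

Distances from J: A:2, B:2, C:2, D:2, E:1, F:1, G:2, H:1, I:1. Sum = 14.
n = 10, so closeness = 9/14.

9/14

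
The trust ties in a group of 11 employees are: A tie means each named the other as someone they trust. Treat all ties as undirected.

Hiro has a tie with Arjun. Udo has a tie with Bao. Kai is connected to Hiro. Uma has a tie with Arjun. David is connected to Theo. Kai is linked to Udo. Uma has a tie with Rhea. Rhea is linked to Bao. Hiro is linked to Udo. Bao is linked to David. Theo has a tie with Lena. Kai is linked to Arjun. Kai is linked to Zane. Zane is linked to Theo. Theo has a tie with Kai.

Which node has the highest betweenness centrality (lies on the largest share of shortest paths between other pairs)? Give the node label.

Kai

Unnormalized betweenness of each node: Arjun:7, Bao:17/2, David:29/6, Hiro:7/6, Kai:95/6, Lena:0, Rhea:8/3, Theo:40/3, Udo:5, Uma:8/3, Zane:0.
Kai has the largest value, 95/6, making it the main broker — the node through which the most shortest paths run.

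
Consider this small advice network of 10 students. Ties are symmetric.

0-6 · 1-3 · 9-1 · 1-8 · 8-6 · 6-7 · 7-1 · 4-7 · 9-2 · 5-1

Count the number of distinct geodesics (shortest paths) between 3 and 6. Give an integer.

2

The shortest distance is 3. The length-3 paths are: 3–1–7–6; 3–1–8–6.
That gives 2 distinct shortest paths.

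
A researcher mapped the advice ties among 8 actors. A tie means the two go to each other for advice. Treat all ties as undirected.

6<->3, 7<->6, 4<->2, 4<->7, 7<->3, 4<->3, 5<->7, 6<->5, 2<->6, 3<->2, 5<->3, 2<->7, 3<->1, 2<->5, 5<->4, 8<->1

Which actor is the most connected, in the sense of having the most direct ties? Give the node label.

Degrees — 1:2, 2:5, 3:6, 4:4, 5:5, 6:4, 7:5, 8:1.
The maximum is 6, attained only by 3.

3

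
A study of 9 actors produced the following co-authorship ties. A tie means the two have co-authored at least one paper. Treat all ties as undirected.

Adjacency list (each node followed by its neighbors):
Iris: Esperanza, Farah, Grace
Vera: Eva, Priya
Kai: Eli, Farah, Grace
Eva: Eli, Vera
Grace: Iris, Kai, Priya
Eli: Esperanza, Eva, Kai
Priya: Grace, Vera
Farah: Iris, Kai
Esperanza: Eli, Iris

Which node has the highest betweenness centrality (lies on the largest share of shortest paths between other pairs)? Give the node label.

Unnormalized betweenness of each node: Eli:22/3, Esperanza:2, Eva:10/3, Farah:1/2, Grace:43/6, Iris:13/3, Kai:17/3, Priya:11/3, Vera:2.
Eli has the largest value, 22/3, making it the main broker — the node through which the most shortest paths run.

Eli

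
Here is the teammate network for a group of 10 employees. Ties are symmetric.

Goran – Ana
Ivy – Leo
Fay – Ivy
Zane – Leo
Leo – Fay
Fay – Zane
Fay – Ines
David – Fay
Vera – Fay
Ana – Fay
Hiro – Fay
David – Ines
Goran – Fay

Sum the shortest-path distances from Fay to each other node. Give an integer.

Distances from Fay: Ana:1, David:1, Goran:1, Hiro:1, Ines:1, Ivy:1, Leo:1, Vera:1, Zane:1.
Sum = 1 + 1 + 1 + 1 + 1 + 1 + 1 + 1 + 1 = 9.

9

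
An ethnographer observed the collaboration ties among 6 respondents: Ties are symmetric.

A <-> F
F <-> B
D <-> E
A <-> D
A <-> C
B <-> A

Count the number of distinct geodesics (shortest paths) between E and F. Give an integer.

1

The shortest distance is 3, and the only length-3 path is E–D–A–F. So there is exactly 1 shortest path.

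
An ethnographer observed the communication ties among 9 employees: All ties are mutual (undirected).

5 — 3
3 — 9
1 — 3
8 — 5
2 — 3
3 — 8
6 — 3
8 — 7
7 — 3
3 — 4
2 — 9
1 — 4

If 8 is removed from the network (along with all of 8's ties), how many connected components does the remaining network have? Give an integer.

1

8's neighbors (3, 5, and 7) remain reachable from one another through other ties, so the rest of the network stays in one piece.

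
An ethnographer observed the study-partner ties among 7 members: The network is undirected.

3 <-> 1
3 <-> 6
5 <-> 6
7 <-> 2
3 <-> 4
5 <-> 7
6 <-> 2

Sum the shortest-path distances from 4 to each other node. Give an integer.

Distances from 4: 1:2, 2:3, 3:1, 5:3, 6:2, 7:4.
Sum = 2 + 3 + 1 + 3 + 2 + 4 = 15.

15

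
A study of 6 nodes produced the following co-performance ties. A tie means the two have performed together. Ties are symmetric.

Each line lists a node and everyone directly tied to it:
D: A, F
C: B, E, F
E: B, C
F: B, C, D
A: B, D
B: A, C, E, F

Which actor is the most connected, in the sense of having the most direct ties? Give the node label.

Degrees — A:2, B:4, C:3, D:2, E:2, F:3.
The maximum is 4, attained only by B.

B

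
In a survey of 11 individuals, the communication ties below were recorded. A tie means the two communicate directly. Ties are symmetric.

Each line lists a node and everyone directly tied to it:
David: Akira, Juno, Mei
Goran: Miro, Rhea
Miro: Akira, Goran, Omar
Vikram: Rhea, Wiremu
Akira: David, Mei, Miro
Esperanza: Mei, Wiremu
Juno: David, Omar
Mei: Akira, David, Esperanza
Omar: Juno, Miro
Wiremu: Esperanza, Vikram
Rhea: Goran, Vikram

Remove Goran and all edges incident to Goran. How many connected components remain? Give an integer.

1

Goran's neighbors (Miro and Rhea) remain reachable from one another through other ties, so the rest of the network stays in one piece.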